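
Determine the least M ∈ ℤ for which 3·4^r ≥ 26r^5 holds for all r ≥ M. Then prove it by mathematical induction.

At r = 9: 786432 < 1535274, so the inequality fails and M ≥ 10. We prove 3·4^r ≥ 26r^5 for all r ≥ 10.
Base step (r = 10): 3·4^r = 3145728 and 26r^5 = 2600000, so 3145728 ≥ 2600000.
Suppose the result is true for r = k, so 3·4^k ≥ 26k^5.
Then 3·4^(k + 1) = 4·(3·4^k) ≥ 4·(26k^5).
Also, for k ≥ 10 we have 4·(26k^5) ≥ 26(k+1)^5, since 4 ≥ (1 + 1/k)^5 for all k ≥ 10.
Combining, 3·4^(k + 1) ≥ 26(k+1)^5.
By the principle of mathematical induction, the result holds for all r ≥ 10.
Hence the smallest such M is 10.

M = 10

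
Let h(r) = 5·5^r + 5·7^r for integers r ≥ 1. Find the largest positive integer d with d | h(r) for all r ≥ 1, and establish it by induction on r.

Computing the first values: h(1) = 60 and h(2) = 370; gcd(60, 370) = 10, so d ≤ 10.
We prove 10 | 5·5^r + 5·7^r for all r ≥ 1 by induction on r.
For the base case r = 1: h(1) = 60 = 10·(6), so 10 | h(1).
Inductive step: suppose the statement holds for some k ≥ 1, i.e. 10 | h(k). Then
h(k+1) − 7·h(k) = (5·5^(k+1) + 5·7^(k+1)) − 7·(5·5^k + 5·7^k) = (5)·5^k·(5 − 7) = (-10)·5^k. Since 10 | h(k) by the inductive hypothesis, 10 | 7·h(k); and 10 | -10 since -10 = 10·-1. Therefore 10 | h(k+1).
Hence, by induction on r, the claim holds for every r ≥ 1.
Therefore the largest such d is 10.

d = 10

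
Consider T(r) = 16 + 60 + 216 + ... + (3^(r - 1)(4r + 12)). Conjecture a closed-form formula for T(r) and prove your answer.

T(r) = 3^r(2r + 5) - 5

We claim T(r) = 3^r(2r + 5) - 5 for all r ≥ 1.
Base case (r = 1): T(1) = 16, and the closed form gives 16. They agree.
Suppose the result is true for r = p, so T(p) = 3^p(2p + 5) - 5.
Then T(p+1) = T(p) + (4·3^p(p + 4)) = (3^p(2p + 5) - 5) + (4·3^p(p + 4)).
Simplifying, T(p+1) = 6·3^p·p + 21·3^p - 5 = 3^(p+1)(2(p+1) + 5) - 5,
which is the closed form with r = p+1.
By induction, the statement is established for all r ≥ 1.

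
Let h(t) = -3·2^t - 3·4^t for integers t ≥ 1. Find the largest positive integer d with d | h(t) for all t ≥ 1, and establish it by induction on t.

d = 6

Computing the first values: h(1) = -18 and h(2) = -60; gcd(-18, -60) = 6, so d ≤ 6.
We prove 6 | -3·2^t - 3·4^t for all t ≥ 1 by induction on t.
Base case (t = 1): h(1) = -18 = 6·(-3), so 6 | h(1).
Suppose the result is true for t = p, i.e. 6 | h(p). Then
h(p+1) − 4·h(p) = (-3·2^(p+1) - 3·4^(p+1)) − 4·(-3·2^p - 3·4^p) = (-3)·2^p·(2 − 4) = (6)·2^p. Since 6 | h(p) by the inductive hypothesis, 6 | 4·h(p); and 6 | 6 since 6 = 6·1. Therefore 6 | h(p+1).
By induction, the statement is established for all t ≥ 1.
Therefore the largest such d is 6.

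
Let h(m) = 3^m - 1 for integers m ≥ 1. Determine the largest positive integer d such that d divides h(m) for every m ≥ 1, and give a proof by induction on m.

Computing the first values: h(1) = 2 and h(2) = 8; gcd(2, 8) = 2, so d ≤ 2.
We prove 2 | 3^m - 1 for all m ≥ 1 by induction on m.
When m = 1: h(1) = 2 = 2·(1), so 2 | h(1).
Inductive step: suppose the statement holds for some k ≥ 1, i.e. 2 | h(k). Then
3^{k+1} − 1^{k+1} = 3·3^k − 1·1^k = 3·(3^k − 1^k) + (2)·1^k. The first term is divisible by 2 by the inductive hypothesis, and the second term (2)·1^k is divisible by 2 since 2 | 2. Hence 2 | h(k+1).
Hence, by induction on m, the claim holds for every m ≥ 1.
Therefore the largest such d is 2.

d = 2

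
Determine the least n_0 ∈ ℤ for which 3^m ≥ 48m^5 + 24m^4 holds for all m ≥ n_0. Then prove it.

n_0 = 17

At m = 16: 43046721 < 51904512, so the inequality fails and n_0 ≥ 17. We prove 3^m ≥ 48m^5 + 24m^4 for all m ≥ 17.
When m = 17: 3^m = 129140163 and 48m^5 + 24m^4 = 70157640, so 129140163 ≥ 70157640.
Inductive step: assume the claim holds for m = r, so 3^r ≥ 48r^5 + 24r^4.
Then 3^(r + 1) = 3·(3^r) ≥ 3·(48r^5 + 24r^4).
Also, for r ≥ 17 we have 3·(48r^5 + 24r^4) ≥ 48(r+1)^5 + 24(r+1)^4, since 3·(48r^5 + 24r^4) − (48(r+1)^5 + 24(r+1)^4) = 96r^5 - 192r^4 - 576r^3 - 624r^2 - 336r - 72, which is nonnegative for all r ≥ 17.
Combining, 3^(r + 1) ≥ 48(r+1)^5 + 24(r+1)^4.
This completes the induction.
Hence the smallest such n_0 is 17.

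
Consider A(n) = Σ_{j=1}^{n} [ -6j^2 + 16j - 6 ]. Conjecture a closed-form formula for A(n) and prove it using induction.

A(n) = -n(2n^2 - 5n - 1)

We claim A(n) = -n(2n^2 - 5n - 1) for all n ≥ 1.
Base step (n = 1): A(1) = 4, and the closed form gives 4. They agree.
Inductive step: suppose the statement holds for some j ≥ 1, so A(j) = j(-2j^2 + 5j + 1).
Then A(j+1) = A(j) + (-6j^2 + 4j + 4) = (j(-2j^2 + 5j + 1)) + (-6j^2 + 4j + 4).
Simplifying, A(j+1) = -(j + 1)(2j^2 - j - 4) = -(j+1)(2(j+1)^2 - 5(j+1) - 1),
which is the closed form with n = j+1.
By the principle of mathematical induction, the result holds for all n ≥ 1.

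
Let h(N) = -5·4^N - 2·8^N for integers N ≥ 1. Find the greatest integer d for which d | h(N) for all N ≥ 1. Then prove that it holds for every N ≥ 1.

Computing the first values: h(1) = -36 and h(2) = -208; gcd(-36, -208) = 4, so d ≤ 4.
We prove 4 | -5·4^N - 2·8^N for all N ≥ 1 by induction on N.
Base step (N = 1): h(1) = -36 = 4·(-9), so 4 | h(1).
Inductive step: assume the claim holds for N = m, i.e. 4 | h(m). Then
h(m+1) − 8·h(m) = (-5·4^(m+1) - 2·8^(m+1)) − 8·(-5·4^m - 2·8^m) = (-5)·4^m·(4 − 8) = (20)·4^m. Since 4 | h(m) by the inductive hypothesis, 4 | 8·h(m); and 4 | 20 since 20 = 4·5. Therefore 4 | h(m+1).
By induction, the statement is established for all N ≥ 1.
Therefore the largest such d is 4.

d = 4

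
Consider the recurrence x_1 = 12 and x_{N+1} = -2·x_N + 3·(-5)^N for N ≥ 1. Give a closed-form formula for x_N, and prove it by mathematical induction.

x_N = 7(-2)^(N - 1) - (-5)^N

Computing the first terms: x_1 = 12, x_2 = -39, x_3 = 153. This suggests x_N = 7(-2)^(N - 1) - (-5)^N.
When N = 1: the formula gives 12 = 12 = x_1.
Inductive step: assume the claim holds for N = r, so x_r = 7(-2)^(r - 1) - (-5)^r.
Then x_{r+1} = -2·x_r + 3·(-5)^r = -2·(7(-2)^(r - 1) - (-5)^r) + 3·(-5)^r = 7(-2)^r - (-5)^(r + 1) = 7(-2)^((r+1) - 1) - (-5)^(r+1),
which is the claimed formula at N = r+1.
By induction, the statement is established for all N ≥ 1.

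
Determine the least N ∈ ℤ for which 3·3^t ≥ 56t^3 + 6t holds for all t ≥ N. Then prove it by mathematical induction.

At t = 8: 19683 < 28720, so the inequality fails and N ≥ 9. We prove 3·3^t ≥ 56t^3 + 6t for all t ≥ 9.
Base case (t = 9): 3·3^t = 59049 and 56t^3 + 6t = 40878, so 59049 ≥ 40878.
Inductive step: suppose the statement holds for some j ≥ 9, so 3·3^j ≥ 56j^3 + 6j.
Then 3·3^(j + 1) = 3·(3·3^j) ≥ 3·(56j^3 + 6j).
Also, for j ≥ 9 we have 3·(56j^3 + 6j) ≥ 56(j+1)^3 + 6(j+1), since 3·(56j^3 + 6j) − (56(j+1)^3 + 6(j+1)) = 112j^3 - 168j^2 - 156j - 62, which is nonnegative for all j ≥ 9.
Combining, 3·3^(j + 1) ≥ 56(j+1)^3 + 6(j+1).
This completes the induction.
Hence the smallest such N is 9.

N = 9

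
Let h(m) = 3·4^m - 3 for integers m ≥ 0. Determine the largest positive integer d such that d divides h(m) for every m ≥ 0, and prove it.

d = 9

Computing the first values: h(0) = 0 and h(1) = 9; gcd(0, 9) = 9, so d ≤ 9.
We prove 9 | 3·4^m - 3 for all m ≥ 0 by induction on m.
For the base case m = 0: h(0) = 0 = 9·(0), so 9 | h(0).
Inductive step: assume the claim holds for m = p, i.e. 9 | h(p). Then
h(p+1) = 3·4^(p+1) - 3 = 4·(3·4^p - 3) + 9 = 4·h(p) + 9. The first term is divisible by 9 by the inductive hypothesis, and 9 is divisible by 9. Hence 9 | h(p+1).
By induction, the statement is established for all m ≥ 0.
Therefore the largest such d is 9.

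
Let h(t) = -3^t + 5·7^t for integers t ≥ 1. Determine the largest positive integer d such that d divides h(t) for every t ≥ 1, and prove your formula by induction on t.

d = 4

Computing the first values: h(1) = 32 and h(2) = 236; gcd(32, 236) = 4, so d ≤ 4.
We prove 4 | -3^t + 5·7^t for all t ≥ 1 by induction on t.
When t = 1: h(1) = 32 = 4·(8), so 4 | h(1).
Inductive step: assume the claim holds for t = k, i.e. 4 | h(k). Then
h(k+1) − 7·h(k) = (-3^(k+1) + 5·7^(k+1)) − 7·(-3^k + 5·7^k) = (-1)·3^k·(3 − 7) = (4)·3^k. Since 4 | h(k) by the inductive hypothesis, 4 | 7·h(k); and 4 | 4 since 4 = 4·1. Therefore 4 | h(k+1).
Hence, by induction on t, the claim holds for every t ≥ 1.
Therefore the largest such d is 4.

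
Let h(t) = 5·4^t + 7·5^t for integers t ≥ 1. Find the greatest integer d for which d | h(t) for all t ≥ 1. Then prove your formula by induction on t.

d = 5

Computing the first values: h(1) = 55 and h(2) = 255; gcd(55, 255) = 5, so d ≤ 5.
We prove 5 | 5·4^t + 7·5^t for all t ≥ 1 by induction on t.
Base step (t = 1): h(1) = 55 = 5·(11), so 5 | h(1).
For the inductive step, assume it holds for an arbitrary m ≥ 1, i.e. 5 | h(m). Then
h(m+1) − 5·h(m) = (5·4^(m+1) + 7·5^(m+1)) − 5·(5·4^m + 7·5^m) = (5)·4^m·(4 − 5) = (-5)·4^m. Since 5 | h(m) by the inductive hypothesis, 5 | 5·h(m); and 5 | -5 since -5 = 5·-1. Therefore 5 | h(m+1).
This completes the induction.
Therefore the largest such d is 5.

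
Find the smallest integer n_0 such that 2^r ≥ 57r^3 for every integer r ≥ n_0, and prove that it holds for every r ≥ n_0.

At r = 18: 262144 < 332424, so the inequality fails and n_0 ≥ 19. We prove 2^r ≥ 57r^3 for all r ≥ 19.
For the base case r = 19: 2^r = 524288 and 57r^3 = 390963, so 524288 ≥ 390963.
Inductive step: assume the claim holds for r = k, so 2^k ≥ 57k^3.
Then 2^(k + 1) = 2·(2^k) ≥ 2·(57k^3).
Also, for k ≥ 19 we have 2·(57k^3) ≥ 57(k+1)^3, since 2 ≥ (1 + 1/k)^3 for all k ≥ 19.
Combining, 2^(k + 1) ≥ 57(k+1)^3.
This completes the induction.
Hence the smallest such n_0 is 19.

n_0 = 19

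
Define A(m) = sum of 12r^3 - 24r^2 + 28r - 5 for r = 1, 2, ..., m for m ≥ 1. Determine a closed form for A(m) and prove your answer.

A(m) = m(3m^3 - 2m^2 + 5m + 5)

We claim A(m) = m(3m^3 - 2m^2 + 5m + 5) for all m ≥ 1.
Base case (m = 1): A(1) = 11, and the closed form gives 11. They agree.
For the inductive step, assume it holds for an arbitrary r ≥ 1, so A(r) = r(3r^3 - 2r^2 + 5r + 5).
Then A(r+1) = A(r) + (12r^3 + 12r^2 + 16r + 11) = (r(3r^3 - 2r^2 + 5r + 5)) + (12r^3 + 12r^2 + 16r + 11).
Simplifying, A(r+1) = (r + 1)(3r^3 + 7r^2 + 10r + 11) = (r+1)(3(r+1)^3 - 2(r+1)^2 + 5(r+1) + 5),
which is the closed form with m = r+1.
By induction, the statement is established for all m ≥ 1.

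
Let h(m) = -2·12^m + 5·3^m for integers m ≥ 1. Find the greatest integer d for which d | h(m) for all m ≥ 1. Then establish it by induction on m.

Computing the first values: h(1) = -9 and h(2) = -243; gcd(-9, -243) = 9, so d ≤ 9.
We prove 9 | -2·12^m + 5·3^m for all m ≥ 1 by induction on m.
For the base case m = 1: h(1) = -9 = 9·(-1), so 9 | h(1).
For the inductive step, assume it holds for an arbitrary i ≥ 1, i.e. 9 | h(i). Then
h(i+1) − 12·h(i) = (-2·12^(i+1) + 5·3^(i+1)) − 12·(-2·12^i + 5·3^i) = (5)·3^i·(3 − 12) = (-45)·3^i. Since 9 | h(i) by the inductive hypothesis, 9 | 12·h(i); and 9 | -45 since -45 = 9·-5. Therefore 9 | h(i+1).
This completes the induction.
Therefore the largest such d is 9.

d = 9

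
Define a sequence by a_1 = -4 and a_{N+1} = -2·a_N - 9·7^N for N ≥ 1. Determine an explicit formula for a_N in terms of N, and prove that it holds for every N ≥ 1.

a_N = 3(-2)^(N - 1) - 7^N

Computing the first terms: a_1 = -4, a_2 = -55, a_3 = -331. This suggests a_N = 3(-2)^(N - 1) - 7^N.
For the base case N = 1: the formula gives -4 = -4 = a_1.
Suppose the result is true for N = m, so a_m = 3(-2)^(m - 1) - 7^m.
Then a_{m+1} = -2·a_m - 9·7^m = -2·(3(-2)^(m - 1) - 7^m) - 9·7^m = 3(-2)^m - 7^(m + 1) = 3(-2)^((m+1) - 1) - 7^(m+1),
which is the claimed formula at N = m+1.
By the principle of mathematical induction, the result holds for all N ≥ 1.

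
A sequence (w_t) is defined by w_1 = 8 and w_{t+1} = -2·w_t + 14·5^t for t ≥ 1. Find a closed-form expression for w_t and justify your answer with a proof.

w_t = (-2)^t + 2·5^t

Computing the first terms: w_1 = 8, w_2 = 54, w_3 = 242. This suggests w_t = (-2)^t + 2·5^t.
Base case (t = 1): the formula gives 8 = 8 = w_1.
Inductive step: assume the claim holds for t = j, so w_j = (-2)^j + 2·5^j.
Then w_{j+1} = -2·w_j + 14·5^j = -2·((-2)^j + 2·5^j) + 14·5^j = (-2)^(j + 1) + 2·5^(j + 1),
which is the claimed formula at t = j+1.
By the principle of mathematical induction, the result holds for all t ≥ 1.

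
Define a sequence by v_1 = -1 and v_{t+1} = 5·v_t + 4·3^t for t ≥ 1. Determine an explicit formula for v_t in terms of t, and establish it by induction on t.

Computing the first terms: v_1 = -1, v_2 = 7, v_3 = 71. This suggests v_t = -2·3^t + 5^t.
When t = 1: the formula gives -1 = -1 = v_1.
Suppose the result is true for t = r, so v_r = -2·3^r + 5^r.
Then v_{r+1} = 5·v_r + 4·3^r = 5·(-2·3^r + 5^r) + 4·3^r = -2·3^(r + 1) + 5^(r + 1),
which is the claimed formula at t = r+1.
This completes the induction.

v_t = -2·3^t + 5^t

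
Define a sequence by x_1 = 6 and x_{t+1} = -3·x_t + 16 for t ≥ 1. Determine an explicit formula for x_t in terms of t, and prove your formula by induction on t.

Computing the first terms: x_1 = 6, x_2 = -2, x_3 = 22. This suggests x_t = 2(-3)^(t - 1) + 4.
For the base case t = 1: the formula gives 6 = 6 = x_1.
Suppose the result is true for t = j, so x_j = 2(-3)^(j - 1) + 4.
Then x_{j+1} = -3·x_j + 16 = -3·(2(-3)^(j - 1) + 4) + 16 = 2(-3)^j + 4 = 2(-3)^((j+1) - 1) + 4,
which is the claimed formula at t = j+1.
By induction, the statement is established for all t ≥ 1.

x_t = 2(-3)^(t - 1) + 4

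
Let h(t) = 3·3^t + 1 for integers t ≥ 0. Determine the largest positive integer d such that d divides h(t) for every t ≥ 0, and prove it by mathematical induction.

d = 2

Computing the first values: h(0) = 4 and h(1) = 10; gcd(4, 10) = 2, so d ≤ 2.
We prove 2 | 3·3^t + 1 for all t ≥ 0 by induction on t.
Base step (t = 0): h(0) = 4 = 2·(2), so 2 | h(0).
Inductive step: suppose the statement holds for some k ≥ 0, i.e. 2 | h(k). Then
h(k+1) = 3·3^(k+1) + 1 = 3·(3·3^k + 1) - 2 = 3·h(k) - 2. The first term is divisible by 2 by the inductive hypothesis, and -2 is divisible by 2. Hence 2 | h(k+1).
By induction, the statement is established for all t ≥ 0.
Therefore the largest such d is 2.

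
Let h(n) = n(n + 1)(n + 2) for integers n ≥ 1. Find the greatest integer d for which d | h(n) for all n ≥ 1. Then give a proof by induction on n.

d = 6

Computing the first values: h(1) = 6 and h(2) = 24; gcd(6, 24) = 6, so d ≤ 6.
We prove 6 | n(n + 1)(n + 2) for all n ≥ 1 by induction on n.
For the base case n = 1: h(1) = 6 = 6·(1), so 6 | h(1).
Inductive step: suppose the statement holds for some p ≥ 1, i.e. 6 | h(p). Then
h(p+1) − h(p) = (p+1)·(p+2)·(p+3) − p·(p+1)·(p+2) = (p+1)·(p+2)·[(p+3) − p] = 3·(p+1)·(p+2). The product of 2 consecutive integers is divisible by (2)! = 2, so h(p+1) − h(p) is divisible by 3·2 = 6. By the inductive hypothesis 6 | h(p), hence 6 | h(p+1).
This completes the induction.
Therefore the largest such d is 6.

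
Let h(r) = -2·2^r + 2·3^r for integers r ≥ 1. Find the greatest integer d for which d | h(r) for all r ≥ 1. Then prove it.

d = 2

Computing the first values: h(1) = 2 and h(2) = 10; gcd(2, 10) = 2, so d ≤ 2.
We prove 2 | -2·2^r + 2·3^r for all r ≥ 1 by induction on r.
For the base case r = 1: h(1) = 2 = 2·(1), so 2 | h(1).
For the inductive step, assume it holds for an arbitrary i ≥ 1, i.e. 2 | h(i). Then
h(i+1) − 3·h(i) = (-2·2^(i+1) + 2·3^(i+1)) − 3·(-2·2^i + 2·3^i) = (-2)·2^i·(2 − 3) = (2)·2^i. Since 2 | h(i) by the inductive hypothesis, 2 | 3·h(i); and 2 | 2 since 2 = 2·1. Therefore 2 | h(i+1).
This completes the induction.
Therefore the largest such d is 2.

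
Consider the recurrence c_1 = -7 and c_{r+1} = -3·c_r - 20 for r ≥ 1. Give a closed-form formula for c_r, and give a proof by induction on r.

Computing the first terms: c_1 = -7, c_2 = 1, c_3 = -23. This suggests c_r = -2(-3)^(r - 1) - 5.
When r = 1: the formula gives -7 = -7 = c_1.
For the inductive step, assume it holds for an arbitrary i ≥ 1, so c_i = -2(-3)^(i - 1) - 5.
Then c_{i+1} = -3·c_i - 20 = -3·(-2(-3)^(i - 1) - 5) - 20 = -2(-3)^i - 5 = -2(-3)^((i+1) - 1) - 5,
which is the claimed formula at r = i+1.
Hence, by induction on r, the claim holds for every r ≥ 1.

c_r = -2(-3)^(r - 1) - 5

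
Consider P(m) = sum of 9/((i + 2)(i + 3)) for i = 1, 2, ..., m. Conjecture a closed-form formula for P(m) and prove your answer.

P(m) = 3m/(m + 3)

We claim P(m) = 3m/(m + 3) for all m ≥ 1.
Base step (m = 1): P(1) = 3/4, and the closed form gives 3/4. They agree.
For the inductive step, assume it holds for an arbitrary i ≥ 1, so P(i) = 3i/(i + 3).
Then P(i+1) = P(i) + (9/((i + 3)(i + 4))) = (3i/(i + 3)) + (9/((i + 3)(i + 4))).
Simplifying, P(i+1) = 3(i + 1)/(i + 4) = 3(i+1)/((i+1) + 3),
which is the closed form with m = i+1.
This completes the induction.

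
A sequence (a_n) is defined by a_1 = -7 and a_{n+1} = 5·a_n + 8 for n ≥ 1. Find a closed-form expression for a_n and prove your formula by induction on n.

Computing the first terms: a_1 = -7, a_2 = -27, a_3 = -127. This suggests a_n = -5^n - 2.
When n = 1: the formula gives -7 = -7 = a_1.
Inductive step: suppose the statement holds for some m ≥ 1, so a_m = -5^m - 2.
Then a_{m+1} = 5·a_m + 8 = 5·(-5^m - 2) + 8 = -5^(m + 1) - 2,
which is the claimed formula at n = m+1.
By the principle of mathematical induction, the result holds for all n ≥ 1.

a_n = -5^n - 2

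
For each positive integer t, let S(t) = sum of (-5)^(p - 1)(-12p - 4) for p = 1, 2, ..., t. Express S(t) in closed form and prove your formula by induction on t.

S(t) = (-5)^t(2t + 1) - 1

We claim S(t) = (-5)^t(2t + 1) - 1 for all t ≥ 1.
Base step (t = 1): S(1) = -16, and the closed form gives -16. They agree.
For the inductive step, assume it holds for an arbitrary p ≥ 1, so S(p) = (-5)^p(2p + 1) - 1.
Then S(p+1) = S(p) + ((-5)^p(-12p - 16)) = ((-5)^p(2p + 1) - 1) + ((-5)^p(-12p - 16)).
Simplifying, S(p+1) = -10(-5)^p·p - 15(-5)^p - 1 = (-5)^(p+1)(2(p+1) + 1) - 1,
which is the closed form with t = p+1.
This completes the induction.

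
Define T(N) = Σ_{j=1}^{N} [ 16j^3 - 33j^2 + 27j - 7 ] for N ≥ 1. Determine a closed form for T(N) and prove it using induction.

We claim T(N) = N(4N^3 - 3N^2 + N + 1) for all N ≥ 1.
When N = 1: T(1) = 3, and the closed form gives 3. They agree.
Inductive step: suppose the statement holds for some j ≥ 1, so T(j) = j(4j^3 - 3j^2 + j + 1).
Then T(j+1) = T(j) + (16j^3 + 15j^2 + 9j + 3) = (j(4j^3 - 3j^2 + j + 1)) + (16j^3 + 15j^2 + 9j + 3).
Simplifying, T(j+1) = (j + 1)(4j^3 + 9j^2 + 7j + 3) = (j+1)(4(j+1)^3 - 3(j+1)^2 + (j+1) + 1),
which is the closed form with N = j+1.
Hence, by induction on N, the claim holds for every N ≥ 1.

T(N) = N(4N^3 - 3N^2 + N + 1)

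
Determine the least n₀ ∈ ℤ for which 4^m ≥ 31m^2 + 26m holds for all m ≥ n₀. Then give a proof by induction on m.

n₀ = 5

At m = 4: 256 < 600, so the inequality fails and n₀ ≥ 5. We prove 4^m ≥ 31m^2 + 26m for all m ≥ 5.
Base step (m = 5): 4^m = 1024 and 31m^2 + 26m = 905, so 1024 ≥ 905.
Inductive step: assume the claim holds for m = k, so 4^k ≥ 31k^2 + 26k.
Then 4^(k + 1) = 4·(4^k) ≥ 4·(31k^2 + 26k).
Also, for k ≥ 5 we have 4·(31k^2 + 26k) ≥ 31(k+1)^2 + 26(k+1), since 4·(31k^2 + 26k) − (31(k+1)^2 + 26(k+1)) = 93k^2 + 16k - 57, which is nonnegative for all k ≥ 5.
Combining, 4^(k + 1) ≥ 31(k+1)^2 + 26(k+1).
Hence, by induction on m, the claim holds for every m ≥ 5.
Hence the smallest such n₀ is 5.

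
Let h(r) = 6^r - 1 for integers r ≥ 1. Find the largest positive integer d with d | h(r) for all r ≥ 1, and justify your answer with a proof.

Computing the first values: h(1) = 5 and h(2) = 35; gcd(5, 35) = 5, so d ≤ 5.
We prove 5 | 6^r - 1 for all r ≥ 1 by induction on r.
Base step (r = 1): h(1) = 5 = 5·(1), so 5 | h(1).
Inductive step: assume the claim holds for r = m, i.e. 5 | h(m). Then
6^{m+1} − 1^{m+1} = 6·6^m − 1·1^m = 6·(6^m − 1^m) + (5)·1^m. The first term is divisible by 5 by the inductive hypothesis, and the second term (5)·1^m is divisible by 5 since 5 | 5. Hence 5 | h(m+1).
By induction, the statement is established for all r ≥ 1.
Therefore the largest such d is 5.

d = 5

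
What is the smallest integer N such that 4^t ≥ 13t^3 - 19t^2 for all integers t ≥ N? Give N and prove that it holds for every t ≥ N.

N = 6

At t = 5: 1024 < 1150, so the inequality fails and N ≥ 6. We prove 4^t ≥ 13t^3 - 19t^2 for all t ≥ 6.
Base step (t = 6): 4^t = 4096 and 13t^3 - 19t^2 = 2124, so 4096 ≥ 2124.
Inductive step: assume the claim holds for t = r, so 4^r ≥ 13r^3 - 19r^2.
Then 4^(r + 1) = 4·(4^r) ≥ 4·(13r^3 - 19r^2).
Also, for r ≥ 6 we have 4·(13r^3 - 19r^2) ≥ 13(r+1)^3 - 19(r+1)^2, since 4·(13r^3 - 19r^2) − (13(r+1)^3 - 19(r+1)^2) = 39r^3 - 96r^2 - r + 6, which is nonnegative for all r ≥ 6.
Combining, 4^(r + 1) ≥ 13(r+1)^3 - 19(r+1)^2.
By the principle of mathematical induction, the result holds for all t ≥ 6.
Hence the smallest such N is 6.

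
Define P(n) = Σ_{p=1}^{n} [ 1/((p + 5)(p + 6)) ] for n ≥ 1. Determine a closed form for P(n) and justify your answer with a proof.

P(n) = n/(6(n + 6))

We claim P(n) = n/(6(n + 6)) for all n ≥ 1.
Base case (n = 1): P(1) = 1/42, and the closed form gives 1/42. They agree.
Suppose the result is true for n = p, so P(p) = p/(6(p + 6)).
Then P(p+1) = P(p) + (1/((p + 6)(p + 7))) = (p/(6(p + 6))) + (1/((p + 6)(p + 7))).
Simplifying, P(p+1) = (p + 1)/(6(p + 7)) = (p+1)/(6((p+1) + 6)),
which is the closed form with n = p+1.
Hence, by induction on n, the claim holds for every n ≥ 1.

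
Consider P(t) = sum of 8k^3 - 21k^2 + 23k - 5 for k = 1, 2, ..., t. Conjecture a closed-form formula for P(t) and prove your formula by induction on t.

P(t) = t(2t^3 - 3t^2 + 3t + 3)

We claim P(t) = t(2t^3 - 3t^2 + 3t + 3) for all t ≥ 1.
When t = 1: P(1) = 5, and the closed form gives 5. They agree.
Inductive step: assume the claim holds for t = k, so P(k) = k(2k^3 - 3k^2 + 3k + 3).
Then P(k+1) = P(k) + (8k^3 + 3k^2 + 5k + 5) = (k(2k^3 - 3k^2 + 3k + 3)) + (8k^3 + 3k^2 + 5k + 5).
Simplifying, P(k+1) = (k + 1)(2k^3 + 3k^2 + 3k + 5) = (k+1)(2(k+1)^3 - 3(k+1)^2 + 3(k+1) + 3),
which is the closed form with t = k+1.
This completes the induction.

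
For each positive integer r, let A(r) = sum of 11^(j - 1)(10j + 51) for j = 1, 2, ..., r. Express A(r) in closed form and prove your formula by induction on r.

A(r) = 11^r(r + 5) - 5

We claim A(r) = 11^r(r + 5) - 5 for all r ≥ 1.
Base case (r = 1): A(1) = 61, and the closed form gives 61. They agree.
Inductive step: assume the claim holds for r = j, so A(j) = 11^j(j + 5) - 5.
Then A(j+1) = A(j) + (11^j(10j + 61)) = (11^j(j + 5) - 5) + (11^j(10j + 61)).
Simplifying, A(j+1) = 11·11^j·j + 66·11^j - 5 = 11^(j+1)((j+1) + 5) - 5,
which is the closed form with r = j+1.
This completes the induction.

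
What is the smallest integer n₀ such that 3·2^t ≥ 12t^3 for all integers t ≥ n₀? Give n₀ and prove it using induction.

At t = 13: 24576 < 26364, so the inequality fails and n₀ ≥ 14. We prove 3·2^t ≥ 12t^3 for all t ≥ 14.
When t = 14: 3·2^t = 49152 and 12t^3 = 32928, so 49152 ≥ 32928.
Inductive step: assume the claim holds for t = j, so 3·2^j ≥ 12j^3.
Then 3·2^(j + 1) = 2·(3·2^j) ≥ 2·(12j^3).
Also, for j ≥ 14 we have 2·(12j^3) ≥ 12(j+1)^3, since 2 ≥ (1 + 1/j)^3 for all j ≥ 14.
Combining, 3·2^(j + 1) ≥ 12(j+1)^3.
By induction, the statement is established for all t ≥ 14.
Hence the smallest such n₀ is 14.

n₀ = 14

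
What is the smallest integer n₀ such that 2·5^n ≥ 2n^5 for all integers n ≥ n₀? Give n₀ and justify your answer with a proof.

At n = 4: 1250 < 2048, so the inequality fails and n₀ ≥ 5. We prove 2·5^n ≥ 2n^5 for all n ≥ 5.
Base case (n = 5): 2·5^n = 6250 and 2n^5 = 6250, so 6250 ≥ 6250.
Suppose the result is true for n = j, so 2·5^j ≥ 2j^5.
Then 2·5^(j + 1) = 5·(2·5^j) ≥ 5·(2j^5).
Also, for j ≥ 5 we have 5·(2j^5) ≥ 2(j+1)^5, since 5 ≥ (1 + 1/j)^5 for all j ≥ 5.
Combining, 2·5^(j + 1) ≥ 2(j+1)^5.
By induction, the statement is established for all n ≥ 5.
Hence the smallest such n₀ is 5.

n₀ = 5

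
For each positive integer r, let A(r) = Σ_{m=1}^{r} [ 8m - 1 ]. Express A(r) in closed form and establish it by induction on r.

A(r) = r(4r + 3)

We claim A(r) = r(4r + 3) for all r ≥ 1.
When r = 1: A(1) = 7, and the closed form gives 7. They agree.
Inductive step: suppose the statement holds for some m ≥ 1, so A(m) = m(4m + 3).
Then A(m+1) = A(m) + (8m + 7) = (m(4m + 3)) + (8m + 7).
Simplifying, A(m+1) = (m + 1)(4m + 7) = (m+1)(4(m+1) + 3),
which is the closed form with r = m+1.
By induction, the statement is established for all r ≥ 1.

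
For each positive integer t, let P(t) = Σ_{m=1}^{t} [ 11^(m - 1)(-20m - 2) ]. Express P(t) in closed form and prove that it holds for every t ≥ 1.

P(t) = -2·11^t·t

We claim P(t) = -2·11^t·t for all t ≥ 1.
When t = 1: P(1) = -22, and the closed form gives -22. They agree.
Inductive step: assume the claim holds for t = m, so P(m) = -2·11^m·m.
Then P(m+1) = P(m) + (11^m(-20m - 22)) = (-2·11^m·m) + (11^m(-20m - 22)).
Simplifying, P(m+1) = 22·11^m(-m - 1) = -2·11^(m+1)·(m+1),
which is the closed form with t = m+1.
This completes the induction.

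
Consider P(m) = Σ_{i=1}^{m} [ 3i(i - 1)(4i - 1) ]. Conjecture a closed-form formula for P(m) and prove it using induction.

P(m) = m(m - 1)(m + 1)(3m + 1)

We claim P(m) = m(m - 1)(m + 1)(3m + 1) for all m ≥ 1.
Base step (m = 1): P(1) = 0, and the closed form gives 0. They agree.
Inductive step: suppose the statement holds for some i ≥ 1, so P(i) = i(3i^3 + i^2 - 3i - 1).
Then P(i+1) = P(i) + (3i(i + 1)(4i + 3)) = (i(3i^3 + i^2 - 3i - 1)) + (3i(i + 1)(4i + 3)).
Simplifying, P(i+1) = i(i + 1)(i + 2)(3i + 4) = (i+1)((i+1) - 1)((i+1) + 1)(3(i+1) + 1),
which is the closed form with m = i+1.
This completes the induction.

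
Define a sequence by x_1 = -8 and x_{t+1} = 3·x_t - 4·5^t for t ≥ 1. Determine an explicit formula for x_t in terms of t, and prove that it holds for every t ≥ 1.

x_t = 2·3^(t - 1) - 2·5^t

Computing the first terms: x_1 = -8, x_2 = -44, x_3 = -232. This suggests x_t = 2·3^(t - 1) - 2·5^t.
Base case (t = 1): the formula gives -8 = -8 = x_1.
Inductive step: assume the claim holds for t = m, so x_m = 2·3^(m - 1) - 2·5^m.
Then x_{m+1} = 3·x_m - 4·5^m = 3·(2·3^(m - 1) - 2·5^m) - 4·5^m = 2·3^m - 2·5^(m + 1) = 2·3^((m+1) - 1) - 2·5^(m+1),
which is the claimed formula at t = m+1.
By induction, the statement is established for all t ≥ 1.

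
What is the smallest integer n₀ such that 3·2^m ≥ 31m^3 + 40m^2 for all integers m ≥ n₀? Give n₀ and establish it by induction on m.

At m = 15: 98304 < 113625, so the inequality fails and n₀ ≥ 16. We prove 3·2^m ≥ 31m^3 + 40m^2 for all m ≥ 16.
Base step (m = 16): 3·2^m = 196608 and 31m^3 + 40m^2 = 137216, so 196608 ≥ 137216.
Inductive step: assume the claim holds for m = k, so 3·2^k ≥ 31k^3 + 40k^2.
Then 3·2^(k + 1) = 2·(3·2^k) ≥ 2·(31k^3 + 40k^2).
Also, for k ≥ 16 we have 2·(31k^3 + 40k^2) ≥ 31(k+1)^3 + 40(k+1)^2, since 2·(31k^3 + 40k^2) − (31(k+1)^3 + 40(k+1)^2) = 31k^3 - 53k^2 - 173k - 71, which is nonnegative for all k ≥ 16.
Combining, 3·2^(k + 1) ≥ 31(k+1)^3 + 40(k+1)^2.
By induction, the statement is established for all m ≥ 16.
Hence the smallest such n₀ is 16.

n₀ = 16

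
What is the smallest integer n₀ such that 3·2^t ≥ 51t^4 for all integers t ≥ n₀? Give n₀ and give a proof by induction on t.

n₀ = 22

At t = 21: 6291456 < 9918531, so the inequality fails and n₀ ≥ 22. We prove 3·2^t ≥ 51t^4 for all t ≥ 22.
For the base case t = 22: 3·2^t = 12582912 and 51t^4 = 11947056, so 12582912 ≥ 11947056.
For the inductive step, assume it holds for an arbitrary m ≥ 22, so 3·2^m ≥ 51m^4.
Then 3·2^(m + 1) = 2·(3·2^m) ≥ 2·(51m^4).
Also, for m ≥ 22 we have 2·(51m^4) ≥ 51(m+1)^4, since 2 ≥ (1 + 1/m)^4 for all m ≥ 22.
Combining, 3·2^(m + 1) ≥ 51(m+1)^4.
Hence, by induction on t, the claim holds for every t ≥ 22.
Hence the smallest such n₀ is 22.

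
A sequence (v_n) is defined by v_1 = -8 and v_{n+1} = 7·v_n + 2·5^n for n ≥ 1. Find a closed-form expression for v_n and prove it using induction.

v_n = -5^n - 3·7^(n - 1)

Computing the first terms: v_1 = -8, v_2 = -46, v_3 = -272. This suggests v_n = -5^n - 3·7^(n - 1).
For the base case n = 1: the formula gives -8 = -8 = v_1.
Suppose the result is true for n = r, so v_r = -5^r - 3·7^(r - 1).
Then v_{r+1} = 7·v_r + 2·5^r = 7·(-5^r - 3·7^(r - 1)) + 2·5^r = -5^(r + 1) - 3·7^r = -5^(r+1) - 3·7^((r+1) - 1),
which is the claimed formula at n = r+1.
This completes the induction.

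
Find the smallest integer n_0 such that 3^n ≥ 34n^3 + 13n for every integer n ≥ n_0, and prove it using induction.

n_0 = 10

At n = 9: 19683 < 24903, so the inequality fails and n_0 ≥ 10. We prove 3^n ≥ 34n^3 + 13n for all n ≥ 10.
When n = 10: 3^n = 59049 and 34n^3 + 13n = 34130, so 59049 ≥ 34130.
For the inductive step, assume it holds for an arbitrary r ≥ 10, so 3^r ≥ 34r^3 + 13r.
Then 3^(r + 1) = 3·(3^r) ≥ 3·(34r^3 + 13r).
Also, for r ≥ 10 we have 3·(34r^3 + 13r) ≥ 34(r+1)^3 + 13(r+1), since 3·(34r^3 + 13r) − (34(r+1)^3 + 13(r+1)) = 68r^3 - 102r^2 - 76r - 47, which is nonnegative for all r ≥ 10.
Combining, 3^(r + 1) ≥ 34(r+1)^3 + 13(r+1).
Hence, by induction on n, the claim holds for every n ≥ 10.
Hence the smallest such n_0 is 10.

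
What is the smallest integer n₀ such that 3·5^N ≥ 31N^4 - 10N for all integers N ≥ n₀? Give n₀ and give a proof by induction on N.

n₀ = 6

At N = 5: 9375 < 19325, so the inequality fails and n₀ ≥ 6. We prove 3·5^N ≥ 31N^4 - 10N for all N ≥ 6.
Base step (N = 6): 3·5^N = 46875 and 31N^4 - 10N = 40116, so 46875 ≥ 40116.
Inductive step: suppose the statement holds for some k ≥ 6, so 3·5^k ≥ 31k^4 - 10k.
Then 3·5^(k + 1) = 5·(3·5^k) ≥ 5·(31k^4 - 10k).
Also, for k ≥ 6 we have 5·(31k^4 - 10k) ≥ 31(k+1)^4 - 10(k+1), since 5·(31k^4 - 10k) − (31(k+1)^4 - 10(k+1)) = 124k^4 - 124k^3 - 186k^2 - 164k - 21, which is nonnegative for all k ≥ 6.
Combining, 3·5^(k + 1) ≥ 31(k+1)^4 - 10(k+1).
By induction, the statement is established for all N ≥ 6.
Hence the smallest such n₀ is 6.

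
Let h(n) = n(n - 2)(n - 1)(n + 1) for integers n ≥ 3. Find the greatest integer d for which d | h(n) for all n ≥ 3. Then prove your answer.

d = 24

Computing the first values: h(3) = 24 and h(4) = 120; gcd(24, 120) = 24, so d ≤ 24.
We prove 24 | n(n - 2)(n - 1)(n + 1) for all n ≥ 3 by induction on n.
Base case (n = 3): h(3) = 24 = 24·(1), so 24 | h(3).
For the inductive step, assume it holds for an arbitrary r ≥ 3, i.e. 24 | h(r). Then
h(r+1) − h(r) = (r-1)·r·(r+1)·(r+2) − (r-2)·(r-1)·r·(r+1) = (r-1)·r·(r+1)·[(r+2) − (r-2)] = 4·(r-1)·r·(r+1). The product of 3 consecutive integers is divisible by (3)! = 6, so h(r+1) − h(r) is divisible by 4·6 = 24. By the inductive hypothesis 24 | h(r), hence 24 | h(r+1).
By induction, the statement is established for all n ≥ 3.
Therefore the largest such d is 24.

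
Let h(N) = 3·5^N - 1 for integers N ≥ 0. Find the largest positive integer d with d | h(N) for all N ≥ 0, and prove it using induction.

d = 2

Computing the first values: h(0) = 2 and h(1) = 14; gcd(2, 14) = 2, so d ≤ 2.
We prove 2 | 3·5^N - 1 for all N ≥ 0 by induction on N.
For the base case N = 0: h(0) = 2 = 2·(1), so 2 | h(0).
Inductive step: suppose the statement holds for some i ≥ 0, i.e. 2 | h(i). Then
h(i+1) = 3·5^(i+1) - 1 = 5·(3·5^i - 1) + 4 = 5·h(i) + 4. The first term is divisible by 2 by the inductive hypothesis, and 4 is divisible by 2. Hence 2 | h(i+1).
By induction, the statement is established for all N ≥ 0.
Therefore the largest such d is 2.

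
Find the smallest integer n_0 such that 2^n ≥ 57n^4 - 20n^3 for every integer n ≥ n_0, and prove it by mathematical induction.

At n = 24: 16777216 < 18634752, so the inequality fails and n_0 ≥ 25. We prove 2^n ≥ 57n^4 - 20n^3 for all n ≥ 25.
Base step (n = 25): 2^n = 33554432 and 57n^4 - 20n^3 = 21953125, so 33554432 ≥ 21953125.
Inductive step: suppose the statement holds for some i ≥ 25, so 2^i ≥ 57i^4 - 20i^3.
Then 2^(i + 1) = 2·(2^i) ≥ 2·(57i^4 - 20i^3).
Also, for i ≥ 25 we have 2·(57i^4 - 20i^3) ≥ 57(i+1)^4 - 20(i+1)^3, since 2·(57i^4 - 20i^3) − (57(i+1)^4 - 20(i+1)^3) = 57i^4 - 248i^3 - 282i^2 - 168i - 37, which is nonnegative for all i ≥ 25.
Combining, 2^(i + 1) ≥ 57(i+1)^4 - 20(i+1)^3.
By induction, the statement is established for all n ≥ 25.
Hence the smallest such n_0 is 25.

n_0 = 25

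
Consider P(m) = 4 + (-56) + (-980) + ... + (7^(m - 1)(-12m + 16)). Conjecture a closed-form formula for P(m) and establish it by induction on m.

P(m) = 7^m(-2m + 3) - 3

We claim P(m) = 7^m(-2m + 3) - 3 for all m ≥ 1.
Base case (m = 1): P(1) = 4, and the closed form gives 4. They agree.
Inductive step: suppose the statement holds for some p ≥ 1, so P(p) = 7^p(-2p + 3) - 3.
Then P(p+1) = P(p) + (7^p(-12p + 4)) = (7^p(-2p + 3) - 3) + (7^p(-12p + 4)).
Simplifying, P(p+1) = -14·7^p·p + 7·7^p - 3 = 7^(p+1)(-2(p+1) + 3) - 3,
which is the closed form with m = p+1.
Hence, by induction on m, the claim holds for every m ≥ 1.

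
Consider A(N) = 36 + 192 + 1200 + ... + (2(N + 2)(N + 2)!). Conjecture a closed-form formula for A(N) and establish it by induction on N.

We claim A(N) = 2(N + 3)! - 12 for all N ≥ 1.
For the base case N = 1: A(1) = 36, and the closed form gives 36. They agree.
Inductive step: suppose the statement holds for some k ≥ 1, so A(k) = 2(k + 3)! - 12.
Then A(k+1) = A(k) + (2(k + 3)(k + 3)!) = (2(k + 3)! - 12) + (2(k + 3)(k + 3)!).
Simplifying, A(k+1) = 2((k+1) + 3)! - 12,
which is the closed form with N = k+1.
This completes the induction.

A(N) = 2(N + 3)! - 12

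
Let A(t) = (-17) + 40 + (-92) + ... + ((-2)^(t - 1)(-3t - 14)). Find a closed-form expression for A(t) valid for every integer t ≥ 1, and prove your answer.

We claim A(t) = (-2)^t(t + 5) - 5 for all t ≥ 1.
Base case (t = 1): A(1) = -17, and the closed form gives -17. They agree.
For the inductive step, assume it holds for an arbitrary k ≥ 1, so A(k) = (-2)^k(k + 5) - 5.
Then A(k+1) = A(k) + ((-2)^k(-3k - 17)) = ((-2)^k(k + 5) - 5) + ((-2)^k(-3k - 17)).
Simplifying, A(k+1) = -2(-2)^k·k - 12(-2)^k - 5 = (-2)^(k+1)((k+1) + 5) - 5,
which is the closed form with t = k+1.
By the principle of mathematical induction, the result holds for all t ≥ 1.

A(t) = (-2)^t(t + 5) - 5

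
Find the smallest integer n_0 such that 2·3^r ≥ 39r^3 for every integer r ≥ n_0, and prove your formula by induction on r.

n_0 = 9

At r = 8: 13122 < 19968, so the inequality fails and n_0 ≥ 9. We prove 2·3^r ≥ 39r^3 for all r ≥ 9.
Base step (r = 9): 2·3^r = 39366 and 39r^3 = 28431, so 39366 ≥ 28431.
Inductive step: assume the claim holds for r = k, so 2·3^k ≥ 39k^3.
Then 2·3^(k + 1) = 3·(2·3^k) ≥ 3·(39k^3).
Also, for k ≥ 9 we have 3·(39k^3) ≥ 39(k+1)^3, since 3 ≥ (1 + 1/k)^3 for all k ≥ 9.
Combining, 2·3^(k + 1) ≥ 39(k+1)^3.
This completes the induction.
Hence the smallest such n_0 is 9.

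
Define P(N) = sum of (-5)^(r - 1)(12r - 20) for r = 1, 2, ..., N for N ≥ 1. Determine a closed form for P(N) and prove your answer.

P(N) = (-5)^N(-2N + 3) - 3

We claim P(N) = (-5)^N(-2N + 3) - 3 for all N ≥ 1.
Base step (N = 1): P(1) = -8, and the closed form gives -8. They agree.
Inductive step: assume the claim holds for N = r, so P(r) = (-5)^r(-2r + 3) - 3.
Then P(r+1) = P(r) + ((-5)^r(12r - 8)) = ((-5)^r(-2r + 3) - 3) + ((-5)^r(12r - 8)).
Simplifying, P(r+1) = 10(-5)^r·r - 5(-5)^r - 3 = (-5)^(r+1)(-2(r+1) + 3) - 3,
which is the closed form with N = r+1.
By induction, the statement is established for all N ≥ 1.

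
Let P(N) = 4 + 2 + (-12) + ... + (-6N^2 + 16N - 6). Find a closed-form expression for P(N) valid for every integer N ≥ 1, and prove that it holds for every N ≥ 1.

P(N) = -N(2N^2 - 5N - 1)

We claim P(N) = -N(2N^2 - 5N - 1) for all N ≥ 1.
Base case (N = 1): P(1) = 4, and the closed form gives 4. They agree.
Inductive step: suppose the statement holds for some i ≥ 1, so P(i) = i(-2i^2 + 5i + 1).
Then P(i+1) = P(i) + (-6i^2 + 4i + 4) = (i(-2i^2 + 5i + 1)) + (-6i^2 + 4i + 4).
Simplifying, P(i+1) = -(i + 1)(2i^2 - i - 4) = -(i+1)(2(i+1)^2 - 5(i+1) - 1),
which is the closed form with N = i+1.
By induction, the statement is established for all N ≥ 1.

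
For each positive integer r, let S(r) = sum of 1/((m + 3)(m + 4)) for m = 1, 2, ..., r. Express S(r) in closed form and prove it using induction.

S(r) = r/(4(r + 4))

We claim S(r) = r/(4(r + 4)) for all r ≥ 1.
Base case (r = 1): S(1) = 1/20, and the closed form gives 1/20. They agree.
Inductive step: assume the claim holds for r = m, so S(m) = m/(4(m + 4)).
Then S(m+1) = S(m) + (1/((m + 4)(m + 5))) = (m/(4(m + 4))) + (1/((m + 4)(m + 5))).
Simplifying, S(m+1) = (m + 1)/(4(m + 5)) = (m+1)/(4((m+1) + 4)),
which is the closed form with r = m+1.
By induction, the statement is established for all r ≥ 1.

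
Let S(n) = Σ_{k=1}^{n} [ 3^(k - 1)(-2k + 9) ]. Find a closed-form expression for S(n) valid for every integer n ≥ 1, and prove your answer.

S(n) = 3^n(-n + 5) - 5

We claim S(n) = 3^n(-n + 5) - 5 for all n ≥ 1.
For the base case n = 1: S(1) = 7, and the closed form gives 7. They agree.
Suppose the result is true for n = k, so S(k) = 3^k(-k + 5) - 5.
Then S(k+1) = S(k) + (3^k(-2k + 7)) = (3^k(-k + 5) - 5) + (3^k(-2k + 7)).
Simplifying, S(k+1) = -3·3^k·k + 12·3^k - 5 = 3^(k+1)(-(k+1) + 5) - 5,
which is the closed form with n = k+1.
Hence, by induction on n, the claim holds for every n ≥ 1.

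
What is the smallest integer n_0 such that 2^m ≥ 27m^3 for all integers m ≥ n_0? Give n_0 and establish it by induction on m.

n_0 = 18

At m = 17: 131072 < 132651, so the inequality fails and n_0 ≥ 18. We prove 2^m ≥ 27m^3 for all m ≥ 18.
When m = 18: 2^m = 262144 and 27m^3 = 157464, so 262144 ≥ 157464.
Suppose the result is true for m = k, so 2^k ≥ 27k^3.
Then 2^(k + 1) = 2·(2^k) ≥ 2·(27k^3).
Also, for k ≥ 18 we have 2·(27k^3) ≥ 27(k+1)^3, since 2 ≥ (1 + 1/k)^3 for all k ≥ 18.
Combining, 2^(k + 1) ≥ 27(k+1)^3.
By induction, the statement is established for all m ≥ 18.
Hence the smallest such n_0 is 18.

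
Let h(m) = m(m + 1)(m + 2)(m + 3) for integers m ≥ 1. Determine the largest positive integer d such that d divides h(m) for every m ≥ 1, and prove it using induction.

d = 24

Computing the first values: h(1) = 24 and h(2) = 120; gcd(24, 120) = 24, so d ≤ 24.
We prove 24 | m(m + 1)(m + 2)(m + 3) for all m ≥ 1 by induction on m.
Base step (m = 1): h(1) = 24 = 24·(1), so 24 | h(1).
Inductive step: suppose the statement holds for some i ≥ 1, i.e. 24 | h(i). Then
h(i+1) − h(i) = (i+1)·(i+2)·(i+3)·(i+4) − i·(i+1)·(i+2)·(i+3) = (i+1)·(i+2)·(i+3)·[(i+4) − i] = 4·(i+1)·(i+2)·(i+3). The product of 3 consecutive integers is divisible by (3)! = 6, so h(i+1) − h(i) is divisible by 4·6 = 24. By the inductive hypothesis 24 | h(i), hence 24 | h(i+1).
Hence, by induction on m, the claim holds for every m ≥ 1.
Therefore the largest such d is 24.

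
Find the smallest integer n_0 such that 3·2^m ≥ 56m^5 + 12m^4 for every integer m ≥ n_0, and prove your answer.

At m = 28: 805306368 < 971156480, so the inequality fails and n_0 ≥ 29. We prove 3·2^m ≥ 56m^5 + 12m^4 for all m ≥ 29.
When m = 29: 3·2^m = 1610612736 and 56m^5 + 12m^4 = 1157111716, so 1610612736 ≥ 1157111716.
Inductive step: suppose the statement holds for some k ≥ 29, so 3·2^k ≥ 56k^5 + 12k^4.
Then 3·2^(k + 1) = 2·(3·2^k) ≥ 2·(56k^5 + 12k^4).
Also, for k ≥ 29 we have 2·(56k^5 + 12k^4) ≥ 56(k+1)^5 + 12(k+1)^4, since 2·(56k^5 + 12k^4) − (56(k+1)^5 + 12(k+1)^4) = 56k^5 - 268k^4 - 608k^3 - 632k^2 - 328k - 68, which is nonnegative for all k ≥ 29.
Combining, 3·2^(k + 1) ≥ 56(k+1)^5 + 12(k+1)^4.
Hence, by induction on m, the claim holds for every m ≥ 29.
Hence the smallest such n_0 is 29.

n_0 = 29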